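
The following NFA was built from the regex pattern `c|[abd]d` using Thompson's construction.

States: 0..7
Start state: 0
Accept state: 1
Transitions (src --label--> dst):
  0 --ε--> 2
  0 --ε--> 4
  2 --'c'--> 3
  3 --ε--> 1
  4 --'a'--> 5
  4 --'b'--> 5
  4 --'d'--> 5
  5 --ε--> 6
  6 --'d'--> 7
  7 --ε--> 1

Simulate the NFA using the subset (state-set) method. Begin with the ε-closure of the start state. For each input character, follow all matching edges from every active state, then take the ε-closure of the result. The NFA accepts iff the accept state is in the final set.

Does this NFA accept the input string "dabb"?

start: ε-closure({0}) = {0,2,4}
'd' @ 1: {5,6}
'a' @ 2: {}  — state set empty
rest 'bb' ignored (set empty)
after full input: {}  (accept=1 not in)

Answer: REJECT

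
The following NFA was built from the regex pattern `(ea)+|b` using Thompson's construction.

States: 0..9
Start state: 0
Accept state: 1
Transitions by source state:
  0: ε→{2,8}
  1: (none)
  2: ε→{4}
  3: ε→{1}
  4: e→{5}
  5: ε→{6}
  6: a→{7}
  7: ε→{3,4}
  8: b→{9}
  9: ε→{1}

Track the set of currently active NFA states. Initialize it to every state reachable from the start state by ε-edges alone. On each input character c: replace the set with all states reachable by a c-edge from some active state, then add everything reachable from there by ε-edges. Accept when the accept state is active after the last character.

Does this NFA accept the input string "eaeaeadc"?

Answer: REJECT

Trace:
initial (ε-close {0}): {0,2,4,8}
'e' @ 1: {5,6}
'a' @ 2: {1,3,4,7}  (accept∈set)
'e' @ 3: {5,6}
'a' @ 4: {1,3,4,7}  (accept∈set)
'e' @ 5: {5,6}
'a' @ 6: {1,3,4,7}  (accept∈set)
'd' @ 7: {}  — no active states
rest 'c' ignored (set empty)
end set {} — state 1 not in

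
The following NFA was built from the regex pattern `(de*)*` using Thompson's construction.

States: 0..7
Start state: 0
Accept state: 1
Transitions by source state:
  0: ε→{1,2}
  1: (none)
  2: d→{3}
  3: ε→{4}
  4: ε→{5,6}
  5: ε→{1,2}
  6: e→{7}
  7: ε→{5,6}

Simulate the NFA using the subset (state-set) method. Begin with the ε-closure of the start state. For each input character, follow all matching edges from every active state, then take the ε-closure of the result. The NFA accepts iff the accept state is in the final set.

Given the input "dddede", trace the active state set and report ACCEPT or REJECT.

Answer: ACCEPT

Trace:
S₀ = ε-closure({0}) = {0,1,2}
'd' @ 1: {1,2,3,4,5,6}  (accept∈set)
'd' @ 2: {1,2,3,4,5,6}  (accept∈set)
'd' @ 3: {1,2,3,4,5,6}  (accept∈set)
'e' @ 4: {1,2,5,6,7}  (accept∈set)
'd' @ 5: {1,2,3,4,5,6}  (accept∈set)
'e' @ 6: {1,2,5,6,7}  (accept∈set)
final: {1,2,5,6,7}; accept 1 in set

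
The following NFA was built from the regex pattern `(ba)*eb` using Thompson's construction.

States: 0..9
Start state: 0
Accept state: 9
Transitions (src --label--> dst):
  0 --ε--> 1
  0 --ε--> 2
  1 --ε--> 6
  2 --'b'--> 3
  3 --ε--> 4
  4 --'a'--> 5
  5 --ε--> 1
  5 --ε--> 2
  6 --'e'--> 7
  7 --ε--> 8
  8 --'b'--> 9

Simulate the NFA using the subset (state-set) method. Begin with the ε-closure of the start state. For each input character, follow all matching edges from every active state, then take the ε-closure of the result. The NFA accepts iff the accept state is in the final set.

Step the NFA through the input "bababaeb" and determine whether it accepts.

start: ε-closure({0}) = {0,1,2,6}
'b' @ 1: {3,4}
'a' @ 2: {1,2,5,6}
'b' @ 3: {3,4}
'a' @ 4: {1,2,5,6}
'b' @ 5: {3,4}
'a' @ 6: {1,2,5,6}
'e' @ 7: {7,8}
'b' @ 8: {9}  [accepting]
after full input: {9}  (accept=9 in)

Answer: ACCEPT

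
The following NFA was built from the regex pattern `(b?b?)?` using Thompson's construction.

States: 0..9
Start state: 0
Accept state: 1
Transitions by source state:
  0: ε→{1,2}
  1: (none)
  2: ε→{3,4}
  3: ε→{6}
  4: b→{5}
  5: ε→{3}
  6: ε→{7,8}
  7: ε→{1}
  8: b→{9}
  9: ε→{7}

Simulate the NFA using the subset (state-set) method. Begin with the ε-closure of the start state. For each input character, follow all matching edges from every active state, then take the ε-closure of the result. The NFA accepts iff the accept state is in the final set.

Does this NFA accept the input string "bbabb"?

start: ε-closure({0}) = {0,1,2,3,4,6,7,8}
'b' @ 1: {1,3,5,6,7,8,9}  (accept∈set)
'b' @ 2: {1,7,9}  (accept∈set)
'a' @ 3: {}  — dead — no transitions
rest 'bb' ignored (set empty)
after full input: {}  (accept=1 not in)

Answer: REJECT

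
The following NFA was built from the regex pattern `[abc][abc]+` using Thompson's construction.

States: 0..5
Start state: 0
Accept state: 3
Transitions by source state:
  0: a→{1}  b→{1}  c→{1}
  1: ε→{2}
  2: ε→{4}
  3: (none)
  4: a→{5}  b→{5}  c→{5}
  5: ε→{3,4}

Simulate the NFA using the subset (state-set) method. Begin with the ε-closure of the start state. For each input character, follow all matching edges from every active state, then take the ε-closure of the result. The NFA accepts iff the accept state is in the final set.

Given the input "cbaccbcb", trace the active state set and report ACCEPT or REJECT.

Answer: ACCEPT

Derivation:
S₀ = ε-closure({0}) = {0}
'c' @ 1: {1,2,4}
'b' @ 2: {3,4,5}  [accepting]
'a' @ 3: {3,4,5}  [accepting]
'c' @ 4: {3,4,5}  [accepting]
'c' @ 5: {3,4,5}  [accepting]
'b' @ 6: {3,4,5}  [accepting]
'c' @ 7: {3,4,5}  [accepting]
'b' @ 8: {3,4,5}  [accepting]
after full input: {3,4,5}  (accept=3 in)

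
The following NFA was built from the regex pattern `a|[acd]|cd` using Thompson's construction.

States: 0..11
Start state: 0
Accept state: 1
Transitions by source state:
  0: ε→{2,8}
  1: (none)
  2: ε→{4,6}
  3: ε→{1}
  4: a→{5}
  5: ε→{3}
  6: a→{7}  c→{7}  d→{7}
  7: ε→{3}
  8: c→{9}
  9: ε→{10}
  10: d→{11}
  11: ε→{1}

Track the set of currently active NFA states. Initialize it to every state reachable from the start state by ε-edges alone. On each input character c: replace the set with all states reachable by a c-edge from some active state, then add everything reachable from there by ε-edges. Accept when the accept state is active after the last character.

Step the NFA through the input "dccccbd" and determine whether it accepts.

Answer: REJECT

Steps:
initial (ε-close {0}): {0,2,4,6,8}
'd' @ 1: {1,3,7}  (accept∈set)
'c' @ 2: {}  — no active states
rest 'cccbd' ignored (set empty)
end set {} — state 1 not in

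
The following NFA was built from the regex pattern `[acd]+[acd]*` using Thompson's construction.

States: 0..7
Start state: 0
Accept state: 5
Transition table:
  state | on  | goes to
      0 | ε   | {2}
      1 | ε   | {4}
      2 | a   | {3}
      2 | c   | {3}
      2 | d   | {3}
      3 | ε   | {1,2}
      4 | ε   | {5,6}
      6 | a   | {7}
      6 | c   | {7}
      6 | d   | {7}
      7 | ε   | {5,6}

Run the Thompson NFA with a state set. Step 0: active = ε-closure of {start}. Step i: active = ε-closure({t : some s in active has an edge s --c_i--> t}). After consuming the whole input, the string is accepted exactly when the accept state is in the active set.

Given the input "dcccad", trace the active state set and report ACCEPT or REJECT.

Answer: ACCEPT

Trace:
start: ε-closure({0}) = {0,2}
'd' @ 1: {1,2,3,4,5,6}  (accept∈set)
'c' @ 2: {1,2,3,4,5,6,7}  (accept∈set)
'c' @ 3: {1,2,3,4,5,6,7}  (accept∈set)
'c' @ 4: {1,2,3,4,5,6,7}  (accept∈set)
'a' @ 5: {1,2,3,4,5,6,7}  (accept∈set)
'd' @ 6: {1,2,3,4,5,6,7}  (accept∈set)
after full input: {1,2,3,4,5,6,7}  (accept=5 in)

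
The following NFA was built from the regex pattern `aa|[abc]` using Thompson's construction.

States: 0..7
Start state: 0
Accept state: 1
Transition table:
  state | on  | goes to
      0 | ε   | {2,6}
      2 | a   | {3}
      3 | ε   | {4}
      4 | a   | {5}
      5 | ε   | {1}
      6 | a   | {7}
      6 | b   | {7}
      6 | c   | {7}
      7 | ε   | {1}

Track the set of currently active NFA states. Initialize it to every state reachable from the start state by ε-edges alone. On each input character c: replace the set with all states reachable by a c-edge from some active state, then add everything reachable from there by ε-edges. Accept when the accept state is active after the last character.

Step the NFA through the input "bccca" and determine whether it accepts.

start: ε-closure({0}) = {0,2,6}
'b' @ 1: {1,7}  [accepting]
'c' @ 2: {}  — dead — no transitions
rest 'cca' ignored (set empty)
end set {} — state 1 not in

Answer: REJECT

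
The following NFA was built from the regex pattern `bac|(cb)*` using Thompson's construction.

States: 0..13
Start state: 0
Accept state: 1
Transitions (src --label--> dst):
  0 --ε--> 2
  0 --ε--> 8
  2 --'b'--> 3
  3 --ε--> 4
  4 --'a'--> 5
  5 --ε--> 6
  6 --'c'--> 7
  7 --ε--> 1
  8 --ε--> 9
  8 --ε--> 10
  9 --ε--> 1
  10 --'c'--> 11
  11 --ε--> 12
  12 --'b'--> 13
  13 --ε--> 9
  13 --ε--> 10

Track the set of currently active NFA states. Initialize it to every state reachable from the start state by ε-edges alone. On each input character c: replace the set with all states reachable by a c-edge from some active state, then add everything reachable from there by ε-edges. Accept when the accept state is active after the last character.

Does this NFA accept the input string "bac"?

Answer: ACCEPT

Trace:
S₀ = ε-closure({0}) = {0,1,2,8,9,10}
'b' @ 1: {3,4}
'a' @ 2: {5,6}
'c' @ 3: {1,7}  [accepting]
end set {1,7} — state 1 in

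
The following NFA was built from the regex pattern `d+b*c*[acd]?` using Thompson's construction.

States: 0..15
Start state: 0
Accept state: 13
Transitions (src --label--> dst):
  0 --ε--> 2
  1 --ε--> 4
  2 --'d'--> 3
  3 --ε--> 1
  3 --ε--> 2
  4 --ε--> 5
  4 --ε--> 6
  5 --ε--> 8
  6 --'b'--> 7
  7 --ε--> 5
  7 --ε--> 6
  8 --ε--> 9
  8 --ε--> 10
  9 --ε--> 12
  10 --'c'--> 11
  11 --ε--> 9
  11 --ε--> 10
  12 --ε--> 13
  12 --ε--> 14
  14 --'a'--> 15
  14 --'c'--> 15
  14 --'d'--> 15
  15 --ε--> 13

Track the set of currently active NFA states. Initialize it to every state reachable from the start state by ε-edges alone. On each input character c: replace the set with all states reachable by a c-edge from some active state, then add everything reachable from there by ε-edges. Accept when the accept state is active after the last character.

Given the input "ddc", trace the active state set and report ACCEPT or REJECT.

Answer: ACCEPT

Derivation:
S₀ = ε-closure({0}) = {0,2}
'd' @ 1: {1,2,3,4,5,6,8,9,10,12,13,14}  ✓accept
'd' @ 2: {1,2,3,4,5,6,8,9,10,12,13,14,15}  ✓accept
'c' @ 3: {9,10,11,12,13,14,15}  ✓accept
final: {9,10,11,12,13,14,15}; accept 13 in set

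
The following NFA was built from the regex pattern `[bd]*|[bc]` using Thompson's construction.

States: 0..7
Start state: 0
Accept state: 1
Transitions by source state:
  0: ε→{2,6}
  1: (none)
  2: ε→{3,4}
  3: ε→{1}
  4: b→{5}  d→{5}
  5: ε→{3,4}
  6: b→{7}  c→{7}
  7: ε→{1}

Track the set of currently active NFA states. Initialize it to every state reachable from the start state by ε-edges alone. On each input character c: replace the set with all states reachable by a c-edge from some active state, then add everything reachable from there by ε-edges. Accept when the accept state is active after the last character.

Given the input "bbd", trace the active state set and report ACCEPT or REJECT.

S₀ = ε-closure({0}) = {0,1,2,3,4,6}
'b' @ 1: {1,3,4,5,7}  ✓accept
'b' @ 2: {1,3,4,5}  ✓accept
'd' @ 3: {1,3,4,5}  ✓accept
final: {1,3,4,5}; accept 1 in set

Answer: ACCEPT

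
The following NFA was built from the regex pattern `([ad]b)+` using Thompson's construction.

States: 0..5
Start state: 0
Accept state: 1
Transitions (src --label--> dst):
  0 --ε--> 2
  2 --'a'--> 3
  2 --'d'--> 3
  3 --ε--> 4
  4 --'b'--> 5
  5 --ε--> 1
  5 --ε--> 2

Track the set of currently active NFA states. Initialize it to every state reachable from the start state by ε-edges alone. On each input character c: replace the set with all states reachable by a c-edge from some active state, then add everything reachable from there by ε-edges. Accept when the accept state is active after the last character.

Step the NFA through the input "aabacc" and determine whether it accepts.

S₀ = ε-closure({0}) = {0,2}
'a' @ 1: {3,4}
'a' @ 2: {}  — state set empty
rest 'bacc' ignored (set empty)
end set {} — state 1 not in

Answer: REJECT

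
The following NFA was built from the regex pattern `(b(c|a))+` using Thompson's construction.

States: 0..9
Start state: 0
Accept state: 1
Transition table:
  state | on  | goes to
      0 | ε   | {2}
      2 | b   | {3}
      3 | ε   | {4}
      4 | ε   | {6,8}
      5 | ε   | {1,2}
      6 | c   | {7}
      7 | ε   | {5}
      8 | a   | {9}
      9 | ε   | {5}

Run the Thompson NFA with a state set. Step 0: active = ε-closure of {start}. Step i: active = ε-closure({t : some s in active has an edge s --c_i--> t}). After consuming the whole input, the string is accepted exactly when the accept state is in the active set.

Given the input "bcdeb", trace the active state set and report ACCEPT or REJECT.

initial (ε-close {0}): {0,2}
'b' @ 1: {3,4,6,8}
'c' @ 2: {1,2,5,7}  (accept∈set)
'd' @ 3: {}  — state set empty
rest 'eb' ignored (set empty)
final: {}; accept 1 not in set

Answer: REJECT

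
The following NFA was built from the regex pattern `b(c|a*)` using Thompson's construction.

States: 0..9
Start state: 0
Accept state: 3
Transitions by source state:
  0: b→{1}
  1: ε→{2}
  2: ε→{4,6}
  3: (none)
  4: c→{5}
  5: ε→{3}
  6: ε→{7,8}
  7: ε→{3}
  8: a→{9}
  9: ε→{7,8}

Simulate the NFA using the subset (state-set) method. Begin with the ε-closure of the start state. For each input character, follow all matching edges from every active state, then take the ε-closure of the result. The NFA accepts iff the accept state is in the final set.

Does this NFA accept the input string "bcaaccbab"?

Answer: REJECT

Derivation:
start: ε-closure({0}) = {0}
'b' @ 1: {1,2,3,4,6,7,8}  ✓accept
'c' @ 2: {3,5}  ✓accept
'a' @ 3: {}  — no active states
rest 'accbab' ignored (set empty)
end set {} — state 3 not in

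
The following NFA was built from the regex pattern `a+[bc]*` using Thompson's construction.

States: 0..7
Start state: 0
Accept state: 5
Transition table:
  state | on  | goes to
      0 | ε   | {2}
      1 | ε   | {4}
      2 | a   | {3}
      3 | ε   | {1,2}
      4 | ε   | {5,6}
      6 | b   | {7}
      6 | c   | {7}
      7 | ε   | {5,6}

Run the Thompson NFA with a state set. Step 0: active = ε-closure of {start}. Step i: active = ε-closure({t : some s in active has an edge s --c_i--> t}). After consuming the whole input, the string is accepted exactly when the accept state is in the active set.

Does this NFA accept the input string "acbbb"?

Answer: ACCEPT

Trace:
start: ε-closure({0}) = {0,2}
'a' @ 1: {1,2,3,4,5,6}  (accept∈set)
'c' @ 2: {5,6,7}  (accept∈set)
'b' @ 3: {5,6,7}  (accept∈set)
'b' @ 4: {5,6,7}  (accept∈set)
'b' @ 5: {5,6,7}  (accept∈set)
end set {5,6,7} — state 5 in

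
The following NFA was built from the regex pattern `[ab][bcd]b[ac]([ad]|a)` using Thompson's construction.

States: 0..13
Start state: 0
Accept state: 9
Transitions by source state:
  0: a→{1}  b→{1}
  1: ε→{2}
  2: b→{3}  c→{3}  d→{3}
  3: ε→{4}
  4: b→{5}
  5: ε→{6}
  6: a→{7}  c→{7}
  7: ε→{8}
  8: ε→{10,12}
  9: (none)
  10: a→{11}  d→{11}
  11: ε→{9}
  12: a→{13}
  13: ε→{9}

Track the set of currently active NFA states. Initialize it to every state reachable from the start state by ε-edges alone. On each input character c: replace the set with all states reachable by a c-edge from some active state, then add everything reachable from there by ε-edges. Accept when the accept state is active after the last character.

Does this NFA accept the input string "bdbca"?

start: ε-closure({0}) = {0}
'b' @ 1: {1,2}
'd' @ 2: {3,4}
'b' @ 3: {5,6}
'c' @ 4: {7,8,10,12}
'a' @ 5: {9,11,13}  ✓accept
final: {9,11,13}; accept 9 in set

Answer: ACCEPT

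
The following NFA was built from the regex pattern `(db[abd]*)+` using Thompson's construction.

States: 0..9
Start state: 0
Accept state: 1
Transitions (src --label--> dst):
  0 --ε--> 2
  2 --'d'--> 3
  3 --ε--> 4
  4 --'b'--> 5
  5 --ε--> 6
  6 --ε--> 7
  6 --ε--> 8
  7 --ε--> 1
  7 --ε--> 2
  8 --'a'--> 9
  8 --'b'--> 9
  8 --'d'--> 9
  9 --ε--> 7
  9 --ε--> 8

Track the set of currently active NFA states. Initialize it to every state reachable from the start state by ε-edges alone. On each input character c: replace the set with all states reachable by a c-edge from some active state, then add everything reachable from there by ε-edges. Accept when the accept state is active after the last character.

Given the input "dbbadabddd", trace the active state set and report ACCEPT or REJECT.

Answer: ACCEPT

Steps:
start: ε-closure({0}) = {0,2}
'd' @ 1: {3,4}
'b' @ 2: {1,2,5,6,7,8}  (accept∈set)
'b' @ 3: {1,2,7,8,9}  (accept∈set)
'a' @ 4: {1,2,7,8,9}  (accept∈set)
'd' @ 5: {1,2,3,4,7,8,9}  (accept∈set)
'a' @ 6: {1,2,7,8,9}  (accept∈set)
'b' @ 7: {1,2,7,8,9}  (accept∈set)
'd' @ 8: {1,2,3,4,7,8,9}  (accept∈set)
'd' @ 9: {1,2,3,4,7,8,9}  (accept∈set)
'd' @ 10: {1,2,3,4,7,8,9}  (accept∈set)
final: {1,2,3,4,7,8,9}; accept 1 in set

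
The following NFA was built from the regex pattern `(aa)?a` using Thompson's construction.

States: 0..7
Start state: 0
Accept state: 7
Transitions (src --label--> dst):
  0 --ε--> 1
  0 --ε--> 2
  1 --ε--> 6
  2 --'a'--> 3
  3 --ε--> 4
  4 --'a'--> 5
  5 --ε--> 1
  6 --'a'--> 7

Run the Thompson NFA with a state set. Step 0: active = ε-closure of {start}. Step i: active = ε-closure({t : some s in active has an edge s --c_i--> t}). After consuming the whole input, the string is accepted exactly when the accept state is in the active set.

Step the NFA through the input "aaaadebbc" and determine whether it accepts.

S₀ = ε-closure({0}) = {0,1,2,6}
'a' @ 1: {3,4,7}  ✓accept
'a' @ 2: {1,5,6}
'a' @ 3: {7}  ✓accept
'a' @ 4: {}  — dead — no transitions
rest 'debbc' ignored (set empty)
final: {}; accept 7 not in set

Answer: REJECT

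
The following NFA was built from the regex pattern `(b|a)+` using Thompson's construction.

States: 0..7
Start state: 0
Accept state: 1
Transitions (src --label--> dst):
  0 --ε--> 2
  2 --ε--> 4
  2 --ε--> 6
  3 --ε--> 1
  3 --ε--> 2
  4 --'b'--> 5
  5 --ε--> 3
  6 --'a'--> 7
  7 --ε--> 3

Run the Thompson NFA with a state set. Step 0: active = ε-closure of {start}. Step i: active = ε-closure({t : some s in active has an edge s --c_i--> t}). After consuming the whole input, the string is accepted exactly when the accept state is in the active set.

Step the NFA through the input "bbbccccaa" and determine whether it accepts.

S₀ = ε-closure({0}) = {0,2,4,6}
'b' @ 1: {1,2,3,4,5,6}  ✓accept
'b' @ 2: {1,2,3,4,5,6}  ✓accept
'b' @ 3: {1,2,3,4,5,6}  ✓accept
'c' @ 4: {}  — dead — no transitions
rest 'cccaa' ignored (set empty)
after full input: {}  (accept=1 not in)

Answer: REJECT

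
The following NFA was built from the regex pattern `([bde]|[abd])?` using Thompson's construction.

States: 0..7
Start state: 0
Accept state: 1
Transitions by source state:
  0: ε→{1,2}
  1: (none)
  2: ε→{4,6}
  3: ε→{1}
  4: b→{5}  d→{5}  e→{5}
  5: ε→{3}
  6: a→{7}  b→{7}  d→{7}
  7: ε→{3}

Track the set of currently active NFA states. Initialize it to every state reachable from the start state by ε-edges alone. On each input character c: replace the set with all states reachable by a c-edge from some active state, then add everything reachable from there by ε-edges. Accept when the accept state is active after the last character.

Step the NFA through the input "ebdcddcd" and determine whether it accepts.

Answer: REJECT

Derivation:
initial (ε-close {0}): {0,1,2,4,6}
'e' @ 1: {1,3,5}  (accept∈set)
'b' @ 2: {}  — dead — no transitions
rest 'dcddcd' ignored (set empty)
end set {} — state 1 not in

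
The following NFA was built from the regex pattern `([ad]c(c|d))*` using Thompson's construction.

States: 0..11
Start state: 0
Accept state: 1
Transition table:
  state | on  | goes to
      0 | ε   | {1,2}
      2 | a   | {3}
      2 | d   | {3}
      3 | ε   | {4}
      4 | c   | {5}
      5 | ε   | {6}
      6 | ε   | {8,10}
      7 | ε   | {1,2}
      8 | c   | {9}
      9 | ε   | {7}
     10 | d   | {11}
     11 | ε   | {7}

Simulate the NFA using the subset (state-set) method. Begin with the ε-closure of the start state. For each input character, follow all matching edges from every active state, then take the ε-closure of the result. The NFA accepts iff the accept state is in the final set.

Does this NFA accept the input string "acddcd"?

start: ε-closure({0}) = {0,1,2}
'a' @ 1: {3,4}
'c' @ 2: {5,6,8,10}
'd' @ 3: {1,2,7,11}  (accept∈set)
'd' @ 4: {3,4}
'c' @ 5: {5,6,8,10}
'd' @ 6: {1,2,7,11}  (accept∈set)
end set {1,2,7,11} — state 1 in

Answer: ACCEPT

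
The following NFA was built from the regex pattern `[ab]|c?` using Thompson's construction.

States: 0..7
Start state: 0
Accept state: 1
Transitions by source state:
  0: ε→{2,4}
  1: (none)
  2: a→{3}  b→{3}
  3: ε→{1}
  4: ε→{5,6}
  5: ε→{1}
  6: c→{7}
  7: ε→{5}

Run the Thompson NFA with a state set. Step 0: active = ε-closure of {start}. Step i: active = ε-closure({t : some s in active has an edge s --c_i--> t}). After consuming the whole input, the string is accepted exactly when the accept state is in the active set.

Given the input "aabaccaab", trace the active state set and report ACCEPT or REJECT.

initial (ε-close {0}): {0,1,2,4,5,6}
'a' @ 1: {1,3}  [accepting]
'a' @ 2: {}  — state set empty
rest 'baccaab' ignored (set empty)
after full input: {}  (accept=1 not in)

Answer: REJECT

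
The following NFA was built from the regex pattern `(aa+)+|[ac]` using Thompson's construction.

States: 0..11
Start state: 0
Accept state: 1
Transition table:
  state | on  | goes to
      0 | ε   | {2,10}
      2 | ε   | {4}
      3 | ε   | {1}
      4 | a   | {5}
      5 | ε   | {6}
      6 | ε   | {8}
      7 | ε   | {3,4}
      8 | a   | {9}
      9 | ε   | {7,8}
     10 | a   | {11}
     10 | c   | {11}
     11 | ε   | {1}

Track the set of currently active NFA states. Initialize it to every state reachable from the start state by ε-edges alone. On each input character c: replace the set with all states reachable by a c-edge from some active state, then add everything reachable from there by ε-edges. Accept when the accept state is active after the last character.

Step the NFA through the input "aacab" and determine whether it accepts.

Answer: REJECT

Steps:
start: ε-closure({0}) = {0,2,4,10}
'a' @ 1: {1,5,6,8,11}  ✓accept
'a' @ 2: {1,3,4,7,8,9}  ✓accept
'c' @ 3: {}  — dead — no transitions
rest 'ab' ignored (set empty)
after full input: {}  (accept=1 not in)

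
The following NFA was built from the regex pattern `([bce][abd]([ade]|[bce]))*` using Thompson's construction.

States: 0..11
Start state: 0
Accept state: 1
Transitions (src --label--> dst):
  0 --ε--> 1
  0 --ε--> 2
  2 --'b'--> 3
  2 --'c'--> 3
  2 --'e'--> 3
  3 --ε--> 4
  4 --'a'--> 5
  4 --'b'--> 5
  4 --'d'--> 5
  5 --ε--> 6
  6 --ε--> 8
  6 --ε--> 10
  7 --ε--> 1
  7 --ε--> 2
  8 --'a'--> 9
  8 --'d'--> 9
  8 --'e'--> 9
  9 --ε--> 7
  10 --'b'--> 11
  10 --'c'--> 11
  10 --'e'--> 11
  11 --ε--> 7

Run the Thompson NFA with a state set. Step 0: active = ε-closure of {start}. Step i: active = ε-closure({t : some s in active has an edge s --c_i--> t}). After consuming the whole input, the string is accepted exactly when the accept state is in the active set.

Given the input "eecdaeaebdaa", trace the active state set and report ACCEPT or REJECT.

Answer: REJECT

Trace:
S₀ = ε-closure({0}) = {0,1,2}
'e' @ 1: {3,4}
'e' @ 2: {}  — no active states
rest 'cdaeaebdaa' ignored (set empty)
final: {}; accept 1 not in set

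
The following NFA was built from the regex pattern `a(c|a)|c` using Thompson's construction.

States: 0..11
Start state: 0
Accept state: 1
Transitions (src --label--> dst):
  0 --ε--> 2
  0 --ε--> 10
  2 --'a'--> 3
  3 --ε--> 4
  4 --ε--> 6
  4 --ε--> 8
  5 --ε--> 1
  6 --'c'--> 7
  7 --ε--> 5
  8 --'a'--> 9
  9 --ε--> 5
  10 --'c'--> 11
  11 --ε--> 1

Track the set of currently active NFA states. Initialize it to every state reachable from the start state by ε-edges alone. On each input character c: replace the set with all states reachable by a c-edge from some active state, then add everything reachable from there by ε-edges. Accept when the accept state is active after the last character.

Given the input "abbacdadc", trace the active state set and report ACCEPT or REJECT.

Answer: REJECT

Derivation:
initial (ε-close {0}): {0,2,10}
'a' @ 1: {3,4,6,8}
'b' @ 2: {}  — dead — no transitions
rest 'bacdadc' ignored (set empty)
end set {} — state 1 not in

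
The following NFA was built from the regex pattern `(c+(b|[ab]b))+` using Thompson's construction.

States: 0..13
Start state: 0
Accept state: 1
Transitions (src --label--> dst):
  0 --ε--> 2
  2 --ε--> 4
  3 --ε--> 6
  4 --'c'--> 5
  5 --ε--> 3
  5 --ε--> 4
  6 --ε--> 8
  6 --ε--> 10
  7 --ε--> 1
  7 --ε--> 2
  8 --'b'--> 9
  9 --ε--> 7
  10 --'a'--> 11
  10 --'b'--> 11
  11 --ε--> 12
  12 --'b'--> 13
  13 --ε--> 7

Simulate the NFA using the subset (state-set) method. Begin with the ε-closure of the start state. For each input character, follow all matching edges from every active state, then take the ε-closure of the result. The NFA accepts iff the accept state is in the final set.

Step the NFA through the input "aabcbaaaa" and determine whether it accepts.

start: ε-closure({0}) = {0,2,4}
'a' @ 1: {}  — state set empty
rest 'abcbaaaa' ignored (set empty)
after full input: {}  (accept=1 not in)

Answer: REJECT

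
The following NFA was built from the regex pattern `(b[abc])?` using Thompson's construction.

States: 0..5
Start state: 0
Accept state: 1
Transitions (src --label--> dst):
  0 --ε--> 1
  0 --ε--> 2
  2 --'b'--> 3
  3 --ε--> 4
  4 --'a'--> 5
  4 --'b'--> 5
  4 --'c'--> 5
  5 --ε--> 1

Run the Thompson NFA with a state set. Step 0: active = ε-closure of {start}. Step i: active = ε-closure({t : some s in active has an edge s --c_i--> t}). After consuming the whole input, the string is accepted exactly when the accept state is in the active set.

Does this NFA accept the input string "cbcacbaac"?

Answer: REJECT

Derivation:
S₀ = ε-closure({0}) = {0,1,2}
'c' @ 1: {}  — state set empty
rest 'bcacbaac' ignored (set empty)
final: {}; accept 1 not in set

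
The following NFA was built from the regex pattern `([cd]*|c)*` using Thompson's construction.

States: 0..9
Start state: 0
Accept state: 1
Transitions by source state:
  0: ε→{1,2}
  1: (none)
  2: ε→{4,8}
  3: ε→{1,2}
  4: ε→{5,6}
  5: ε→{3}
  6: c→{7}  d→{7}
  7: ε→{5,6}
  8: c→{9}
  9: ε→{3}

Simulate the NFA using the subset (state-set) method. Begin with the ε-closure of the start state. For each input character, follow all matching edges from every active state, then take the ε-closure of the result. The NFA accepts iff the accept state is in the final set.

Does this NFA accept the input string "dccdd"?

S₀ = ε-closure({0}) = {0,1,2,3,4,5,6,8}
'd' @ 1: {1,2,3,4,5,6,7,8}  [accepting]
'c' @ 2: {1,2,3,4,5,6,7,8,9}  [accepting]
'c' @ 3: {1,2,3,4,5,6,7,8,9}  [accepting]
'd' @ 4: {1,2,3,4,5,6,7,8}  [accepting]
'd' @ 5: {1,2,3,4,5,6,7,8}  [accepting]
end set {1,2,3,4,5,6,7,8} — state 1 in

Answer: ACCEPT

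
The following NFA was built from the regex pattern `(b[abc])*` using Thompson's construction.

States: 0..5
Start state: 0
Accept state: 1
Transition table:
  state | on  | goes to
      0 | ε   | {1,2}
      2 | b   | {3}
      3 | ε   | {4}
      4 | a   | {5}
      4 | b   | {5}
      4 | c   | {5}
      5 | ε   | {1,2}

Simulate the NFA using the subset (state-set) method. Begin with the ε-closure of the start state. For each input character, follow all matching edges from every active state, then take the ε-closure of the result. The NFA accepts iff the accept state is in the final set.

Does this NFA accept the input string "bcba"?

S₀ = ε-closure({0}) = {0,1,2}
'b' @ 1: {3,4}
'c' @ 2: {1,2,5}  ✓accept
'b' @ 3: {3,4}
'a' @ 4: {1,2,5}  ✓accept
after full input: {1,2,5}  (accept=1 in)

Answer: ACCEPT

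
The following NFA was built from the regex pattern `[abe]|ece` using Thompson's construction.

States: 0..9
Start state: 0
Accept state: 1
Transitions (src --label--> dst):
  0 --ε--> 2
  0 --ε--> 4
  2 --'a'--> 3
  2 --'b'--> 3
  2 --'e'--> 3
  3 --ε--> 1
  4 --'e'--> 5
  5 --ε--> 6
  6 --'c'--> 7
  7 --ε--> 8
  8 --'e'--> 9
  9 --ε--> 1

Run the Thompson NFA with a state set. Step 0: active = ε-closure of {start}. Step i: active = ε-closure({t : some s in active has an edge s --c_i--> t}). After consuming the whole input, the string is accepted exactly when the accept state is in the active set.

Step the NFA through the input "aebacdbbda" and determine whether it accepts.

initial (ε-close {0}): {0,2,4}
'a' @ 1: {1,3}  (accept∈set)
'e' @ 2: {}  — state set empty
rest 'bacdbbda' ignored (set empty)
end set {} — state 1 not in

Answer: REJECT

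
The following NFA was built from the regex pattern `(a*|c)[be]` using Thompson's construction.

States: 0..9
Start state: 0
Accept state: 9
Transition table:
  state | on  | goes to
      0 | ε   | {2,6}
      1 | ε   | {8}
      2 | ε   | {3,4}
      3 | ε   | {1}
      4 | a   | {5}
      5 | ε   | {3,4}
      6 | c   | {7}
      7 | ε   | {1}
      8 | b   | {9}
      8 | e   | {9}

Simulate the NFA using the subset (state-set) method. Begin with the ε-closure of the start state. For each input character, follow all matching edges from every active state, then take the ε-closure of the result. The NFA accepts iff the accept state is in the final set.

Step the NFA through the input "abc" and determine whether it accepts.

Answer: REJECT

Trace:
initial (ε-close {0}): {0,1,2,3,4,6,8}
'a' @ 1: {1,3,4,5,8}
'b' @ 2: {9}  (accept∈set)
'c' @ 3: {}  — dead — no transitions
end set {} — state 9 not in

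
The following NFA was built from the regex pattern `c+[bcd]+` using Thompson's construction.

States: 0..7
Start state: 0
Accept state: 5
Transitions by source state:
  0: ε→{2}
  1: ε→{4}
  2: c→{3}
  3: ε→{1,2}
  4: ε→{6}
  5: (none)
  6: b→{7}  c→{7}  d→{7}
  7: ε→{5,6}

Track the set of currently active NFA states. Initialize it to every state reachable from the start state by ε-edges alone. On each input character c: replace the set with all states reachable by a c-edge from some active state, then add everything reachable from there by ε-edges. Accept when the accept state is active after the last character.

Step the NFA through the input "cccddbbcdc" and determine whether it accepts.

Answer: ACCEPT

Trace:
S₀ = ε-closure({0}) = {0,2}
'c' @ 1: {1,2,3,4,6}
'c' @ 2: {1,2,3,4,5,6,7}  (accept∈set)
'c' @ 3: {1,2,3,4,5,6,7}  (accept∈set)
'd' @ 4: {5,6,7}  (accept∈set)
'd' @ 5: {5,6,7}  (accept∈set)
'b' @ 6: {5,6,7}  (accept∈set)
'b' @ 7: {5,6,7}  (accept∈set)
'c' @ 8: {5,6,7}  (accept∈set)
'd' @ 9: {5,6,7}  (accept∈set)
'c' @ 10: {5,6,7}  (accept∈set)
final: {5,6,7}; accept 5 in set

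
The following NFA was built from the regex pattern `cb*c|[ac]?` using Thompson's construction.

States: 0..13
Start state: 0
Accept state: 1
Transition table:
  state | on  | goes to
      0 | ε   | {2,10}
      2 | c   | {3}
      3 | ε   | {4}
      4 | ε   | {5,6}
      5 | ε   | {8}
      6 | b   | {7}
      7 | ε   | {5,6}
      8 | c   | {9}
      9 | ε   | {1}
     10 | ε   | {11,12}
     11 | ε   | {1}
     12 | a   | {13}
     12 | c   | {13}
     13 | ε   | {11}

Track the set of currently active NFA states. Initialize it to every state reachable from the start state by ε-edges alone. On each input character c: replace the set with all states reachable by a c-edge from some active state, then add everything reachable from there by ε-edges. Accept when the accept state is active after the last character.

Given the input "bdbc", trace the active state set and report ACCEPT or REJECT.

initial (ε-close {0}): {0,1,2,10,11,12}
'b' @ 1: {}  — state set empty
rest 'dbc' ignored (set empty)
end set {} — state 1 not in

Answer: REJECT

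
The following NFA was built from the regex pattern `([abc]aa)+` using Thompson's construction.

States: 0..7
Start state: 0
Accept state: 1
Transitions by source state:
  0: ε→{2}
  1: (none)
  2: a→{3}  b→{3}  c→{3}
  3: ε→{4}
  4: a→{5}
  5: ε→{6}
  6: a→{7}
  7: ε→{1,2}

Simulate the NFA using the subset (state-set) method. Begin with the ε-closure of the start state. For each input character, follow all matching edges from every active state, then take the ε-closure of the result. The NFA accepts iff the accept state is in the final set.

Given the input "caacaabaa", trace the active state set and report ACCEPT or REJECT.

start: ε-closure({0}) = {0,2}
'c' @ 1: {3,4}
'a' @ 2: {5,6}
'a' @ 3: {1,2,7}  (accept∈set)
'c' @ 4: {3,4}
'a' @ 5: {5,6}
'a' @ 6: {1,2,7}  (accept∈set)
'b' @ 7: {3,4}
'a' @ 8: {5,6}
'a' @ 9: {1,2,7}  (accept∈set)
end set {1,2,7} — state 1 in

Answer: ACCEPT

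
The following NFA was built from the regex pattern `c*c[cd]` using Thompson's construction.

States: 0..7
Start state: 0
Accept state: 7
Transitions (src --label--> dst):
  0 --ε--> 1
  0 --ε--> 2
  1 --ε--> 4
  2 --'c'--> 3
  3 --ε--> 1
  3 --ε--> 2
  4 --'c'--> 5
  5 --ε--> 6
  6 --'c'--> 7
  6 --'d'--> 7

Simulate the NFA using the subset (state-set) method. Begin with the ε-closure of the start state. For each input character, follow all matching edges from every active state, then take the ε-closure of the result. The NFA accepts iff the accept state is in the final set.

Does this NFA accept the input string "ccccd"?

Answer: ACCEPT

Steps:
initial (ε-close {0}): {0,1,2,4}
'c' @ 1: {1,2,3,4,5,6}
'c' @ 2: {1,2,3,4,5,6,7}  ✓accept
'c' @ 3: {1,2,3,4,5,6,7}  ✓accept
'c' @ 4: {1,2,3,4,5,6,7}  ✓accept
'd' @ 5: {7}  ✓accept
final: {7}; accept 7 in set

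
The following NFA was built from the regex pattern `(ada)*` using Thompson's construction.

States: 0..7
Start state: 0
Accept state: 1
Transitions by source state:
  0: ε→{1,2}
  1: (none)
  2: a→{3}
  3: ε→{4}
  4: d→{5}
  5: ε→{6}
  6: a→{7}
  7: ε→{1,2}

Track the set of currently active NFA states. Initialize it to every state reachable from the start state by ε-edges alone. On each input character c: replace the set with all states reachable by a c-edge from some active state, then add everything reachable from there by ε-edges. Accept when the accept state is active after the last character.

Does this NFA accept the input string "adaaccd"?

Answer: REJECT

Derivation:
start: ε-closure({0}) = {0,1,2}
'a' @ 1: {3,4}
'd' @ 2: {5,6}
'a' @ 3: {1,2,7}  ✓accept
'a' @ 4: {3,4}
'c' @ 5: {}  — state set empty
rest 'cd' ignored (set empty)
end set {} — state 1 not in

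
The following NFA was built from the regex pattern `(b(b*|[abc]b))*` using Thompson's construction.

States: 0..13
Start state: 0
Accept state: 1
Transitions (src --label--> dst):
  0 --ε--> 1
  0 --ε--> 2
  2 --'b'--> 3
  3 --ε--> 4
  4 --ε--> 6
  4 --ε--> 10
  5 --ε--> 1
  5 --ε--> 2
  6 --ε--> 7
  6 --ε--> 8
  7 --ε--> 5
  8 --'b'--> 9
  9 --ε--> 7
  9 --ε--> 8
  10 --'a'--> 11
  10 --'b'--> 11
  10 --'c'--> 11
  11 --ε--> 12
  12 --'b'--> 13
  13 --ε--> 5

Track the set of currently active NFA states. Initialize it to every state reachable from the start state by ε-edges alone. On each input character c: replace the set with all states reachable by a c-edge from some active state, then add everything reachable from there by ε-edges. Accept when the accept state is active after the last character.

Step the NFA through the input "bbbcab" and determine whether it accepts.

Answer: REJECT

Trace:
S₀ = ε-closure({0}) = {0,1,2}
'b' @ 1: {1,2,3,4,5,6,7,8,10}  ✓accept
'b' @ 2: {1,2,3,4,5,6,7,8,9,10,11,12}  ✓accept
'b' @ 3: {1,2,3,4,5,6,7,8,9,10,11,12,13}  ✓accept
'c' @ 4: {11,12}
'a' @ 5: {}  — state set empty
rest 'b' ignored (set empty)
after full input: {}  (accept=1 not in)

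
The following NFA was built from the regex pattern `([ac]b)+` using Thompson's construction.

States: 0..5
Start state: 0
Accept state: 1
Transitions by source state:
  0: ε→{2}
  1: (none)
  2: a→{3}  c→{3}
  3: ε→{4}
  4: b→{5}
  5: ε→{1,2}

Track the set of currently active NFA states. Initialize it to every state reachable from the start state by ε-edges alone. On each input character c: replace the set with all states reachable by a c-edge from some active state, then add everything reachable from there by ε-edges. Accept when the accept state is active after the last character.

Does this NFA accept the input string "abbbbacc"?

Answer: REJECT

Trace:
start: ε-closure({0}) = {0,2}
'a' @ 1: {3,4}
'b' @ 2: {1,2,5}  [accepting]
'b' @ 3: {}  — state set empty
rest 'bbacc' ignored (set empty)
final: {}; accept 1 not in set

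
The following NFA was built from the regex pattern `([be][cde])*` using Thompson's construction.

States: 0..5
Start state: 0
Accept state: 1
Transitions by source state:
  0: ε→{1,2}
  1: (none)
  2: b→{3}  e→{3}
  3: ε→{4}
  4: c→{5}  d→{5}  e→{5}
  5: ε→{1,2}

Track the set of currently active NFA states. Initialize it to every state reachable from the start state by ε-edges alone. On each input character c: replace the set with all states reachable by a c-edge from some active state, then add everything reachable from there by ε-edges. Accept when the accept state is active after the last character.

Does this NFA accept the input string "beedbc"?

S₀ = ε-closure({0}) = {0,1,2}
'b' @ 1: {3,4}
'e' @ 2: {1,2,5}  (accept∈set)
'e' @ 3: {3,4}
'd' @ 4: {1,2,5}  (accept∈set)
'b' @ 5: {3,4}
'c' @ 6: {1,2,5}  (accept∈set)
end set {1,2,5} — state 1 in

Answer: ACCEPT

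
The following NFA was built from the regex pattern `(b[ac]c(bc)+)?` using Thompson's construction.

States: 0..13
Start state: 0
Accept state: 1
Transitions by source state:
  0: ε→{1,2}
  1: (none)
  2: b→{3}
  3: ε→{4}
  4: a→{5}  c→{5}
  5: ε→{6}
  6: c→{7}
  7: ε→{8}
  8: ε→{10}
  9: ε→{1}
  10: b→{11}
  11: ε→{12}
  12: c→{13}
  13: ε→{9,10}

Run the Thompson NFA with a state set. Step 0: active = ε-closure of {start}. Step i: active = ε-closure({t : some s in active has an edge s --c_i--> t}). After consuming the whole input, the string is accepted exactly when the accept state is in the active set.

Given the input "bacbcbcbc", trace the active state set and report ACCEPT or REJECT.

initial (ε-close {0}): {0,1,2}
'b' @ 1: {3,4}
'a' @ 2: {5,6}
'c' @ 3: {7,8,10}
'b' @ 4: {11,12}
'c' @ 5: {1,9,10,13}  ✓accept
'b' @ 6: {11,12}
'c' @ 7: {1,9,10,13}  ✓accept
'b' @ 8: {11,12}
'c' @ 9: {1,9,10,13}  ✓accept
end set {1,9,10,13} — state 1 in

Answer: ACCEPT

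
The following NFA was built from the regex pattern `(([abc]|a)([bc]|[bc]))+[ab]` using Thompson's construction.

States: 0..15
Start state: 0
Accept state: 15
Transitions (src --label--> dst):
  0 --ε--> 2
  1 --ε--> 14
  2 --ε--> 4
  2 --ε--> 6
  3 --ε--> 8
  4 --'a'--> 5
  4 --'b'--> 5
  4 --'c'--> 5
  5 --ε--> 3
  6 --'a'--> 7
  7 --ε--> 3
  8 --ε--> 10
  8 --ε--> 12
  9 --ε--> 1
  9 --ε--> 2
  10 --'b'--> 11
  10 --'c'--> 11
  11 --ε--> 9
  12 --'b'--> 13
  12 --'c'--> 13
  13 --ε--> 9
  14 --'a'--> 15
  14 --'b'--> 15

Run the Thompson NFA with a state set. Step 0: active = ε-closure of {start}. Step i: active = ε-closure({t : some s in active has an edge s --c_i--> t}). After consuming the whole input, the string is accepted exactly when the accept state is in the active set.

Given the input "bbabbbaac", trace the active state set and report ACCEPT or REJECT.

Answer: REJECT

Derivation:
S₀ = ε-closure({0}) = {0,2,4,6}
'b' @ 1: {3,5,8,10,12}
'b' @ 2: {1,2,4,6,9,11,13,14}
'a' @ 3: {3,5,7,8,10,12,15}  [accepting]
'b' @ 4: {1,2,4,6,9,11,13,14}
'b' @ 5: {3,5,8,10,12,15}  [accepting]
'b' @ 6: {1,2,4,6,9,11,13,14}
'a' @ 7: {3,5,7,8,10,12,15}  [accepting]
'a' @ 8: {}  — state set empty
rest 'c' ignored (set empty)
end set {} — state 15 not in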